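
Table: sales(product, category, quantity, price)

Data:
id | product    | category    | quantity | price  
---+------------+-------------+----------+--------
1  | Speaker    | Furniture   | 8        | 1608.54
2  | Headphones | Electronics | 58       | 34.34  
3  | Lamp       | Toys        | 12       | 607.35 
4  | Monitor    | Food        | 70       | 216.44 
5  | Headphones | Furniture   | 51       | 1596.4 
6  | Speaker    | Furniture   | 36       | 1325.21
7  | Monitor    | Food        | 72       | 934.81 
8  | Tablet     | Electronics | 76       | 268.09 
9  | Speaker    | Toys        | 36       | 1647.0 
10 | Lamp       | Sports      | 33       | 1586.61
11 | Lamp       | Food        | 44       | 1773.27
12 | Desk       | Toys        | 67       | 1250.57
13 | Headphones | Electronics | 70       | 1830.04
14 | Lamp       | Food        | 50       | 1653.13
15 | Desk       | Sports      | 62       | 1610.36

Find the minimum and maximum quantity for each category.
SELECT category, MIN(quantity), MAX(quantity)
FROM sales
GROUP BY category

Result:
  Electronics: min=58, max=76
  Food: min=44, max=72
  Furniture: min=8, max=51
  Sports: min=33, max=62
  Toys: min=12, max=67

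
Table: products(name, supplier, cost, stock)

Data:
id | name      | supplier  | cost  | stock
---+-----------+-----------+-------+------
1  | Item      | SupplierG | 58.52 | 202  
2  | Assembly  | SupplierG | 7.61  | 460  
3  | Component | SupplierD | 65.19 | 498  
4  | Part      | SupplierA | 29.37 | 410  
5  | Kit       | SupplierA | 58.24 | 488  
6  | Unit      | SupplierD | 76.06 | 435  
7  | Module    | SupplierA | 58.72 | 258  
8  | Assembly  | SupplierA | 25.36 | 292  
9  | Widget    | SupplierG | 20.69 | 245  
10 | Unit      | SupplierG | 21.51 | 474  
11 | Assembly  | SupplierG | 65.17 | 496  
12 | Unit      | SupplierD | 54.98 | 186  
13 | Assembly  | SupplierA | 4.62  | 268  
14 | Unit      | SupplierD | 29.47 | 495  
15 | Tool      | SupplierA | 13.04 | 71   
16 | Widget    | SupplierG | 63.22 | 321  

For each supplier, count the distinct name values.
SELECT supplier, COUNT(DISTINCT name)
FROM products
GROUP BY supplier

Result:
  SupplierA: 5 distinct
  SupplierD: 2 distinct
  SupplierG: 4 distinct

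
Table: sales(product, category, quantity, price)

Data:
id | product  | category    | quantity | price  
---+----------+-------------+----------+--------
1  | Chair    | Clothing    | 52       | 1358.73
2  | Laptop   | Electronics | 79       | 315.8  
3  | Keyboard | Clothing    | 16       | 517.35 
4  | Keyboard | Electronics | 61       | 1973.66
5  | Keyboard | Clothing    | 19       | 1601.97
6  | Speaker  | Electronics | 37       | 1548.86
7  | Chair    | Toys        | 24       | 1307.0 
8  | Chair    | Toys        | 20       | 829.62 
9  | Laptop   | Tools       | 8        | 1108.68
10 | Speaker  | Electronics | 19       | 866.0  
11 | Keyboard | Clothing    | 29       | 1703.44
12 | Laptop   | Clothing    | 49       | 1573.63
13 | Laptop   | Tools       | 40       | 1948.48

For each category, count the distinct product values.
SELECT category, COUNT(DISTINCT product)
FROM sales
GROUP BY category

Result:
  Clothing: 3 distinct
  Electronics: 3 distinct
  Tools: 1 distinct
  Toys: 1 distinct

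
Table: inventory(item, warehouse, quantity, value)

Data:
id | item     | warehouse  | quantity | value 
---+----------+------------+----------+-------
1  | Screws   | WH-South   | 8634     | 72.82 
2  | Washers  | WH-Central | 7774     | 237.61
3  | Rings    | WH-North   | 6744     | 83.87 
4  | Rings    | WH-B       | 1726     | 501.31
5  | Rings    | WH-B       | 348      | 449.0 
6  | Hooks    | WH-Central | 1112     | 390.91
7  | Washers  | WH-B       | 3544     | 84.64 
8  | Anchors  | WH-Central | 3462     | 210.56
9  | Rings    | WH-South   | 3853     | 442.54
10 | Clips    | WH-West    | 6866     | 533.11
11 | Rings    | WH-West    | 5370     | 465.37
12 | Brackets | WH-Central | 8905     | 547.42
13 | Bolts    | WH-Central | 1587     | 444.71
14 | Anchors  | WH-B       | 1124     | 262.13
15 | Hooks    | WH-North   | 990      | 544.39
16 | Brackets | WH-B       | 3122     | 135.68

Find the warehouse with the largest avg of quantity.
SELECT warehouse, AVG(quantity) as val
FROM inventory
GROUP BY warehouse
ORDER BY val DESC
LIMIT 1

Result: WH-South with avg(quantity) = 6243.50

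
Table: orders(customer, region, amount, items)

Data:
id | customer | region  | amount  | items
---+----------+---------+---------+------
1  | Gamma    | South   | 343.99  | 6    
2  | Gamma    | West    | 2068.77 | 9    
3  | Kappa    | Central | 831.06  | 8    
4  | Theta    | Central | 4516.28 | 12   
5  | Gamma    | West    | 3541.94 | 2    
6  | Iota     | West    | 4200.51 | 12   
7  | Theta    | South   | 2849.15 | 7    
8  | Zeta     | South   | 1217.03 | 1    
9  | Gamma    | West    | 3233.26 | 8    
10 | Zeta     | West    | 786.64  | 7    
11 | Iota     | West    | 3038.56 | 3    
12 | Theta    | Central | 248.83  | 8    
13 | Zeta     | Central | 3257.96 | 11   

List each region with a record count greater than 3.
SELECT region, COUNT(*) as cnt
FROM orders
GROUP BY region
HAVING COUNT(*) > 3

Result:
  Central: 4
  West: 6

Note: HAVING filters groups after aggregation, WHERE filters rows before.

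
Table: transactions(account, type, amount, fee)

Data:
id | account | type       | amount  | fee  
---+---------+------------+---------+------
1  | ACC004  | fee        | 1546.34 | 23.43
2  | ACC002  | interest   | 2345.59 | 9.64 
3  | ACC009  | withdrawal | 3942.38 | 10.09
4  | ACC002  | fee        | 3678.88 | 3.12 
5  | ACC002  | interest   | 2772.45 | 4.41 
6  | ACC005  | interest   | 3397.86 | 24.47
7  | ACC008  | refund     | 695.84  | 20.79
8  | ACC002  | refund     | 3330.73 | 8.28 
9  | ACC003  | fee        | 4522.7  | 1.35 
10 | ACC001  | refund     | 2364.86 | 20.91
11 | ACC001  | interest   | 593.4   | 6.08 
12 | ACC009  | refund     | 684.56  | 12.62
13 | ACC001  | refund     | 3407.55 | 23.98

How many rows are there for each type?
SELECT type, COUNT(*) as count
FROM transactions
GROUP BY type

Result:
  fee: 3
  interest: 4
  refund: 5
  withdrawal: 1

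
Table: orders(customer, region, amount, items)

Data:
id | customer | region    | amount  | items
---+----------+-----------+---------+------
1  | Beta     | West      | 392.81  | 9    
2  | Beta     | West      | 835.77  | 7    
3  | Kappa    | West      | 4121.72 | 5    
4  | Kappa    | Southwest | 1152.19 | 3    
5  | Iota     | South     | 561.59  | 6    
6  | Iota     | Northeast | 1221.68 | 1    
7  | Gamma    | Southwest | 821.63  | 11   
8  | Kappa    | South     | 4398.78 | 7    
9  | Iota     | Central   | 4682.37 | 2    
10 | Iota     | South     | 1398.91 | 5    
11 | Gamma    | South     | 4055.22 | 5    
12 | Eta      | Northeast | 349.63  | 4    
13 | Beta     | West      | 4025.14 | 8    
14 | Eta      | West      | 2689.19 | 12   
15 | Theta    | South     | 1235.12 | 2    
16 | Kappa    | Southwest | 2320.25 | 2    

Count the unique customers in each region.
SELECT region, COUNT(DISTINCT customer)
FROM orders
GROUP BY region

Result:
  Central: 1 distinct
  Northeast: 2 distinct
  South: 4 distinct
  Southwest: 2 distinct
  West: 3 distinct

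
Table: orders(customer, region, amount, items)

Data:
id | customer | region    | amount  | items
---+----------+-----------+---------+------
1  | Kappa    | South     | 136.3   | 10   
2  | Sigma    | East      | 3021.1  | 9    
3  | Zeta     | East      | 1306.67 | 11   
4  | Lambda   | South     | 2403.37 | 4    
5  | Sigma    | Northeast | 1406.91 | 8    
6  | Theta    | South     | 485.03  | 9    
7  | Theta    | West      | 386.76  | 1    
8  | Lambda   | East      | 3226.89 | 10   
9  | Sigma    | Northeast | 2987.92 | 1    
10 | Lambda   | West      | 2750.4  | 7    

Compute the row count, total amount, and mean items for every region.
SELECT region,
       COUNT(*) as cnt,
       SUM(amount) as total_amount,
       AVG(items) as avg_items
FROM orders
GROUP BY region

Result:
  East: 3 records, 7554.66 total amount, 10.00 avg items
  Northeast: 2 records, 4394.83 total amount, 4.50 avg items
  South: 3 records, 3024.70 total amount, 7.67 avg items
  West: 2 records, 3137.16 total amount, 4.00 avg items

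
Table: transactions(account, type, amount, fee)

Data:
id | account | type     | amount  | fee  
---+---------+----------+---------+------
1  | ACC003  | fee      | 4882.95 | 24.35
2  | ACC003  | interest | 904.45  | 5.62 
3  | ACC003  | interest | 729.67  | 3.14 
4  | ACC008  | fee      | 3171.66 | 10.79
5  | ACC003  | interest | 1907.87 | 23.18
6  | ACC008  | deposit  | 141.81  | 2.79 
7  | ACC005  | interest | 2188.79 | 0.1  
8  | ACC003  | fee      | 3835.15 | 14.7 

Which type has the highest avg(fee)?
SELECT type, AVG(fee) as val
FROM transactions
GROUP BY type
ORDER BY val DESC
LIMIT 1

Result: fee with avg(fee) = 16.61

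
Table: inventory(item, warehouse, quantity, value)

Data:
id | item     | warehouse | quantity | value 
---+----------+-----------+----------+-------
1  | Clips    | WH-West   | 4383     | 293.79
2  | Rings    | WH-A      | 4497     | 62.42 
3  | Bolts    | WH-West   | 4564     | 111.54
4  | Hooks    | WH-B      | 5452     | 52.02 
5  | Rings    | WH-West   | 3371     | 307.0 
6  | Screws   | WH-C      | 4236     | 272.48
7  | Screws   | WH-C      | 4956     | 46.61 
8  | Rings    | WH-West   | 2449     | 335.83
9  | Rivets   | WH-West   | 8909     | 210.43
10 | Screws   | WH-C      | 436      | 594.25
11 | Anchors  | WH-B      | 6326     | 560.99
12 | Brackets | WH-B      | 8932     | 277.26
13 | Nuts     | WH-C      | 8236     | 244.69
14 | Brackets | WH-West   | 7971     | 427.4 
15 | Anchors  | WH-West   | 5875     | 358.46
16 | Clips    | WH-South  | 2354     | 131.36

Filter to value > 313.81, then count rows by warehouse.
SELECT warehouse, COUNT(*)
FROM inventory
WHERE value > 313.81
GROUP BY warehouse

Note: WHERE filters rows before grouping.

Result:
  WH-B: 1
  WH-C: 1
  WH-West: 3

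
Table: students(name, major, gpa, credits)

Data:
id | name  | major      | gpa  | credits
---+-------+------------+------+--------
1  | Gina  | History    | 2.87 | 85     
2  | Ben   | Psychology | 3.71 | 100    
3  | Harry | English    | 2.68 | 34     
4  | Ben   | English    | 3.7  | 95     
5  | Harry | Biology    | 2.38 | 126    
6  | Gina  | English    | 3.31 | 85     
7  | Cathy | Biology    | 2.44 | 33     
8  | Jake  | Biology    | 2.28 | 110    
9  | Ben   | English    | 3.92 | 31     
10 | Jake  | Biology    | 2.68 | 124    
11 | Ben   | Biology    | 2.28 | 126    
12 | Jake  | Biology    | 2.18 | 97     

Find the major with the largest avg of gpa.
SELECT major, AVG(gpa) as val
FROM students
GROUP BY major
ORDER BY val DESC
LIMIT 1

Result: Psychology with avg(gpa) = 3.71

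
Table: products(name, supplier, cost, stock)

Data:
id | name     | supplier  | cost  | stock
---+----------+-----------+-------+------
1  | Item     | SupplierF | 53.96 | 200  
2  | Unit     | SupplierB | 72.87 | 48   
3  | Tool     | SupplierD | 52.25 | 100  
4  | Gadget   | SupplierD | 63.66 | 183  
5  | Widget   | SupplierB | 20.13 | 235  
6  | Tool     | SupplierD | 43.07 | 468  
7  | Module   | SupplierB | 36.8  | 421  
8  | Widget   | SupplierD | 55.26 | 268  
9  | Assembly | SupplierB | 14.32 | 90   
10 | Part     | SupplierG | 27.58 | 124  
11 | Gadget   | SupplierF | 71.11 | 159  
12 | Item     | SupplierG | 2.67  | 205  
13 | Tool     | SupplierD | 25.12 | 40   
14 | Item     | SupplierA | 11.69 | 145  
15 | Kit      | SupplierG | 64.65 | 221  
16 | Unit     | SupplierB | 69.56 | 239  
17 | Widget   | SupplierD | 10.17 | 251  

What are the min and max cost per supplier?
SELECT supplier, MIN(cost), MAX(cost)
FROM products
GROUP BY supplier

Result:
  SupplierA: min=11.69, max=11.69
  SupplierB: min=14.32, max=72.87
  SupplierD: min=10.17, max=63.66
  SupplierF: min=53.96, max=71.11
  SupplierG: min=2.67, max=64.65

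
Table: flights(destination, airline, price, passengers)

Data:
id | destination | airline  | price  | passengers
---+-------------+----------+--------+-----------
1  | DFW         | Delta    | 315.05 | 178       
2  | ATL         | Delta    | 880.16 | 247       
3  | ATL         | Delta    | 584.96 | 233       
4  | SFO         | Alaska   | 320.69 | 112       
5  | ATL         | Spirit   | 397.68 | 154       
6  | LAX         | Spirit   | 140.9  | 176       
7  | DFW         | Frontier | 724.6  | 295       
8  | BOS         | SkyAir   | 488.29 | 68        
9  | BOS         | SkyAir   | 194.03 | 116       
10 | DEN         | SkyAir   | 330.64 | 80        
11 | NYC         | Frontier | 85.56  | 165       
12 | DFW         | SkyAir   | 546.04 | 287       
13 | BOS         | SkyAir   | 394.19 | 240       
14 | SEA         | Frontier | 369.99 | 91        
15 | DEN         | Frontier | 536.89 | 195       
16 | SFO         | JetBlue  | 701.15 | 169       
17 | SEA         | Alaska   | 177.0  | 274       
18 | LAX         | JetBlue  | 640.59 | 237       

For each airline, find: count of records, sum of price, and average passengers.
SELECT airline,
       COUNT(*) as cnt,
       SUM(price) as total_price,
       AVG(passengers) as avg_passengers
FROM flights
GROUP BY airline

Result:
  Alaska: 2 records, 497.69 total price, 193.00 avg passengers
  Delta: 3 records, 1780.17 total price, 219.33 avg passengers
  Frontier: 4 records, 1717.04 total price, 186.50 avg passengers
  JetBlue: 2 records, 1341.74 total price, 203.00 avg passengers
  SkyAir: 5 records, 1953.19 total price, 158.20 avg passengers
  Spirit: 2 records, 538.58 total price, 165.00 avg passengers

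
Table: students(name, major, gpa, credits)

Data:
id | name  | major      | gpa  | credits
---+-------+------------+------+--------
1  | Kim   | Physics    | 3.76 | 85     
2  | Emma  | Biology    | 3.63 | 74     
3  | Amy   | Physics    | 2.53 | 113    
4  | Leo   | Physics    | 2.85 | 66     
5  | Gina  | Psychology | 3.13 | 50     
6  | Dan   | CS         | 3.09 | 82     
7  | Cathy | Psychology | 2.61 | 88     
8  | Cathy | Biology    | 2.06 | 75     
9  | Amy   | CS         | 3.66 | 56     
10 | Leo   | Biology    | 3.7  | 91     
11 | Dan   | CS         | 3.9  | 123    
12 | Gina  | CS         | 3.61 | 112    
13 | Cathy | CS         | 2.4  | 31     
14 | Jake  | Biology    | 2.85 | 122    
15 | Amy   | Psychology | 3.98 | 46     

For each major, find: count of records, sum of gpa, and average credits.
SELECT major,
       COUNT(*) as cnt,
       SUM(gpa) as total_gpa,
       AVG(credits) as avg_credits
FROM students
GROUP BY major

Result:
  Biology: 4 records, 12.24 total gpa, 90.50 avg credits
  CS: 5 records, 16.66 total gpa, 80.80 avg credits
  Physics: 3 records, 9.14 total gpa, 88.00 avg credits
  Psychology: 3 records, 9.72 total gpa, 61.33 avg credits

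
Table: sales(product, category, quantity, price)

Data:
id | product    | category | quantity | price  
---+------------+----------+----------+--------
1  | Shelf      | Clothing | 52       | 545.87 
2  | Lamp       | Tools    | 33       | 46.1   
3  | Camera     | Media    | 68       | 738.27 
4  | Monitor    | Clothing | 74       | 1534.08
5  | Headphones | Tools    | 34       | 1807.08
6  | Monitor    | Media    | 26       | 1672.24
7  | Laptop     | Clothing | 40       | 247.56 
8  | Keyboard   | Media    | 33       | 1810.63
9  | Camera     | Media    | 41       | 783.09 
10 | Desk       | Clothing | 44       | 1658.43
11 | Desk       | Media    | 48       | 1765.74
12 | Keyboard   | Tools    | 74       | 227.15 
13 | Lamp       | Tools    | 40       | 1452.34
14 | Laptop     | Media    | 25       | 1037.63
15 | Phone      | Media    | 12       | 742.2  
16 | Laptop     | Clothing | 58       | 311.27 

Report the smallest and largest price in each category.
SELECT category, MIN(price), MAX(price)
FROM sales
GROUP BY category

Result:
  Clothing: min=247.56, max=1658.43
  Media: min=738.27, max=1810.63
  Tools: min=46.10, max=1807.08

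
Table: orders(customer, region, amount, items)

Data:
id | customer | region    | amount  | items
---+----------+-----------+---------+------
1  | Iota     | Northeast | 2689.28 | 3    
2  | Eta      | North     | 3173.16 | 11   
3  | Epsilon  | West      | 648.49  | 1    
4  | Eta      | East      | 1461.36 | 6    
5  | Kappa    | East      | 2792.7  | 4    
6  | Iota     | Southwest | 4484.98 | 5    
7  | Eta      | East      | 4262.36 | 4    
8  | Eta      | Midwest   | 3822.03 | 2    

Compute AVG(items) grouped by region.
SELECT region, AVG(items) as result
FROM orders
GROUP BY region

Result:
  East: 4.67
  Midwest: 2.00
  North: 11.00
  Northeast: 3.00
  Southwest: 5.00
  West: 1.00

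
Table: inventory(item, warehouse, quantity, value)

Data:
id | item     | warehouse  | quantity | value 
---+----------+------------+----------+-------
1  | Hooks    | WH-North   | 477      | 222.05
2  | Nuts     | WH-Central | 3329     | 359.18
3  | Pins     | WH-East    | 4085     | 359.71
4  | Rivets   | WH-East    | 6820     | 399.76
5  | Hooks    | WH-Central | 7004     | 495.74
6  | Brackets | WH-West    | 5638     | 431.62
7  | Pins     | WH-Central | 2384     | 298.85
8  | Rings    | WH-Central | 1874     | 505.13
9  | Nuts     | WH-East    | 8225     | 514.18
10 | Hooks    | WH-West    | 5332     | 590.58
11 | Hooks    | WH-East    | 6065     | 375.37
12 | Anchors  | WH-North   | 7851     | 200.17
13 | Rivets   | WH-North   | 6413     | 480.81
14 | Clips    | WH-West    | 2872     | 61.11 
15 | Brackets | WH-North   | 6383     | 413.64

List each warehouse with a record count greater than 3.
SELECT warehouse, COUNT(*) as cnt
FROM inventory
GROUP BY warehouse
HAVING COUNT(*) > 3

Result:
  WH-Central: 4
  WH-East: 4
  WH-North: 4

Note: HAVING filters groups after aggregation, WHERE filters rows before.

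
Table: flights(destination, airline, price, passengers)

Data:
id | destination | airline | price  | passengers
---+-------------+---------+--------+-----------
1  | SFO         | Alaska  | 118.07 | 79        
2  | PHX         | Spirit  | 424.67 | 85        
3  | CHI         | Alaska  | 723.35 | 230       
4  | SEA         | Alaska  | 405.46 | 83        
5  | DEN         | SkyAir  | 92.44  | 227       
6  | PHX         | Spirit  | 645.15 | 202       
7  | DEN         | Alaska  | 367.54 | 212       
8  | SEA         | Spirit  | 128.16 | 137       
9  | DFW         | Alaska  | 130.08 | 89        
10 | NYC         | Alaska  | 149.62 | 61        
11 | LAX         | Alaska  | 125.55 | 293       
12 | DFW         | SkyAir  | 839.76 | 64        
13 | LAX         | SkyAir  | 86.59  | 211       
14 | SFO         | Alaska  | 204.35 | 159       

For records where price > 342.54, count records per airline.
SELECT airline, COUNT(*)
FROM flights
WHERE price > 342.54
GROUP BY airline

Note: WHERE filters rows before grouping.

Result:
  Alaska: 3
  SkyAir: 1
  Spirit: 2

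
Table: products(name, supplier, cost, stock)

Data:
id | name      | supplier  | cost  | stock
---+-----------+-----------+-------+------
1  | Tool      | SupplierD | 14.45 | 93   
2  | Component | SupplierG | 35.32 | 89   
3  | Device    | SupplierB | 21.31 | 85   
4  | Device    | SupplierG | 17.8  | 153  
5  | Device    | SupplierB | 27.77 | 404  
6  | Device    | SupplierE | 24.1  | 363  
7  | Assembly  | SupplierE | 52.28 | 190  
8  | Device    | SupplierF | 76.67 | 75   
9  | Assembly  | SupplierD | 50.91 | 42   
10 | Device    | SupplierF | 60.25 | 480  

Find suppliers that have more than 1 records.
SELECT supplier, COUNT(*) as cnt
FROM products
GROUP BY supplier
HAVING COUNT(*) > 1

Result:
  SupplierB: 2
  SupplierD: 2
  SupplierE: 2
  SupplierF: 2
  SupplierG: 2

Note: HAVING filters groups after aggregation, WHERE filters rows before.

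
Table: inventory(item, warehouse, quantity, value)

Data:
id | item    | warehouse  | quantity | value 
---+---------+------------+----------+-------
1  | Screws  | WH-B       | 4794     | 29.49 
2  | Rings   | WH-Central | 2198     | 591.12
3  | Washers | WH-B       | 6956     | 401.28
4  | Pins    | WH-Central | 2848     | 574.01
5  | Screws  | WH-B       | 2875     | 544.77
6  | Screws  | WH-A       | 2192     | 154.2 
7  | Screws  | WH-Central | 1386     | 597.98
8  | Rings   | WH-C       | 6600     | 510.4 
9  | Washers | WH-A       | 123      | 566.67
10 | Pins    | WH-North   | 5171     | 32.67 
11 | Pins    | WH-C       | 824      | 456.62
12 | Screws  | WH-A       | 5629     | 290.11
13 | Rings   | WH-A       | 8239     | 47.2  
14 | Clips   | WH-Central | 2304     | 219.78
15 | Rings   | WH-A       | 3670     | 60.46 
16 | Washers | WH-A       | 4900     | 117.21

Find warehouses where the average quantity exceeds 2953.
SELECT warehouse, AVG(quantity)
FROM inventory
GROUP BY warehouse
HAVING AVG(quantity) > 2953

Result:
  WH-A: avg=4125.50
  WH-B: avg=4875.00
  WH-C: avg=3712.00
  WH-North: avg=5171.00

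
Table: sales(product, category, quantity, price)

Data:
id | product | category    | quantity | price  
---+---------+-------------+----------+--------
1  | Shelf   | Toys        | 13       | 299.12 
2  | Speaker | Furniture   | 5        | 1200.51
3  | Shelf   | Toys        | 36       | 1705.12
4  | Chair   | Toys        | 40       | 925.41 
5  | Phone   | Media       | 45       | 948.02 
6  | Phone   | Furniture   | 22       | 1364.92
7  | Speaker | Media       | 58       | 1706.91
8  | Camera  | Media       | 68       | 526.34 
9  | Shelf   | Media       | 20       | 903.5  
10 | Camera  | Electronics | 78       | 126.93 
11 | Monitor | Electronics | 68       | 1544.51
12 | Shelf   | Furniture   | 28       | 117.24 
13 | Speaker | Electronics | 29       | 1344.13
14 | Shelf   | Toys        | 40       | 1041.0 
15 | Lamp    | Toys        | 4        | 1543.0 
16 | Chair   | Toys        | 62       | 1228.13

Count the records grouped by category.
SELECT category, COUNT(*) as count
FROM sales
GROUP BY category

Result:
  Electronics: 3
  Furniture: 3
  Media: 4
  Toys: 6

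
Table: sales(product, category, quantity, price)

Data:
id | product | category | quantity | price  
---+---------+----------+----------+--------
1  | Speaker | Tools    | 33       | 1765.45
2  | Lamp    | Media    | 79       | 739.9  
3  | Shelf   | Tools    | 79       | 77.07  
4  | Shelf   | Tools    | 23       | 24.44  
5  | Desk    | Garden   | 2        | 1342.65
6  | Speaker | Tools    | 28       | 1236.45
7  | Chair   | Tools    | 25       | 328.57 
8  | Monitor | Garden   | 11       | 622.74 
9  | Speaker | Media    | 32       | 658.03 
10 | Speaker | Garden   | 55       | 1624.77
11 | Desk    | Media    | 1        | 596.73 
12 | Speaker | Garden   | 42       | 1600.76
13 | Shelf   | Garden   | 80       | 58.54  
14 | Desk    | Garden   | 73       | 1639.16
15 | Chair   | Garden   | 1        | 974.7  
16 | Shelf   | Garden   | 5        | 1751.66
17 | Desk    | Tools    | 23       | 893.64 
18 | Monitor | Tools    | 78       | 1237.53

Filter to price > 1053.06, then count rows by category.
SELECT category, COUNT(*)
FROM sales
WHERE price > 1053.06
GROUP BY category

Note: WHERE filters rows before grouping.

Result:
  Garden: 5
  Tools: 3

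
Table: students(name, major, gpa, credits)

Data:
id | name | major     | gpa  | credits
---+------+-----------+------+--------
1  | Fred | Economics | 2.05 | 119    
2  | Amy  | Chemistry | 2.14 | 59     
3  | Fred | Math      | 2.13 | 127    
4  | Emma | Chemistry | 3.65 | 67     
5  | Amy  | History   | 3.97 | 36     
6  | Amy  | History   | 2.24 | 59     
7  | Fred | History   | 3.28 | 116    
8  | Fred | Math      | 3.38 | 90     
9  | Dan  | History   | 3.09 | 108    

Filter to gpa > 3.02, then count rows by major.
SELECT major, COUNT(*)
FROM students
WHERE gpa > 3.02
GROUP BY major

Note: WHERE filters rows before grouping.

Result:
  Chemistry: 1
  History: 3
  Math: 1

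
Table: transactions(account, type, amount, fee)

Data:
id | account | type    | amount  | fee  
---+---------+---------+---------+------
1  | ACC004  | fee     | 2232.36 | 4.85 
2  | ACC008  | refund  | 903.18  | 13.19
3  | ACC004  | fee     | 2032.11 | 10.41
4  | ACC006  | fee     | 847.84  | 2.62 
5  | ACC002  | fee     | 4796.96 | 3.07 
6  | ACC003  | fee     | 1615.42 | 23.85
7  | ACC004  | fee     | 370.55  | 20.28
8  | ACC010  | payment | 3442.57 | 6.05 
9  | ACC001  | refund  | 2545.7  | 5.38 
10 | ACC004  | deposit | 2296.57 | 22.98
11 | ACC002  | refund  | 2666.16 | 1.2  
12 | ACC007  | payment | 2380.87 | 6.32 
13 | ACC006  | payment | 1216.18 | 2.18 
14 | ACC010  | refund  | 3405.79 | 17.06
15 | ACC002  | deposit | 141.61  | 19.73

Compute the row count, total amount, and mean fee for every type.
SELECT type,
       COUNT(*) as cnt,
       SUM(amount) as total_amount,
       AVG(fee) as avg_fee
FROM transactions
GROUP BY type

Result:
  deposit: 2 records, 2438.18 total amount, 21.36 avg fee
  fee: 6 records, 11895.24 total amount, 10.85 avg fee
  payment: 3 records, 7039.62 total amount, 4.85 avg fee
  refund: 4 records, 9520.83 total amount, 9.21 avg fee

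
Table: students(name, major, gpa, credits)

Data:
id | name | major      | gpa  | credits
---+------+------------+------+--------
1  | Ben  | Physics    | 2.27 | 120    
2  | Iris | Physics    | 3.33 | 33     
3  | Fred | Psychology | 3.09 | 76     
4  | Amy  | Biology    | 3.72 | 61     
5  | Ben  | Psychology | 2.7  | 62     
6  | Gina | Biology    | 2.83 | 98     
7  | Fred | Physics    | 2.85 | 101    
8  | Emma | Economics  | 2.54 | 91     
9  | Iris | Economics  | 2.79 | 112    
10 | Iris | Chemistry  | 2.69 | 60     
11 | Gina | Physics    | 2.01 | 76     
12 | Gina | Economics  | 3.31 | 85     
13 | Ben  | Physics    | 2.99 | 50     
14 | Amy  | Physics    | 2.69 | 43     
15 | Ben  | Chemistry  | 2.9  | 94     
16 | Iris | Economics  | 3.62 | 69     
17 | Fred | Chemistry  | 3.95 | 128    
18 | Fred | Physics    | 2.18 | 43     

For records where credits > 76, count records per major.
SELECT major, COUNT(*)
FROM students
WHERE credits > 76
GROUP BY major

Note: WHERE filters rows before grouping.

Result:
  Biology: 1
  Chemistry: 2
  Economics: 3
  Physics: 2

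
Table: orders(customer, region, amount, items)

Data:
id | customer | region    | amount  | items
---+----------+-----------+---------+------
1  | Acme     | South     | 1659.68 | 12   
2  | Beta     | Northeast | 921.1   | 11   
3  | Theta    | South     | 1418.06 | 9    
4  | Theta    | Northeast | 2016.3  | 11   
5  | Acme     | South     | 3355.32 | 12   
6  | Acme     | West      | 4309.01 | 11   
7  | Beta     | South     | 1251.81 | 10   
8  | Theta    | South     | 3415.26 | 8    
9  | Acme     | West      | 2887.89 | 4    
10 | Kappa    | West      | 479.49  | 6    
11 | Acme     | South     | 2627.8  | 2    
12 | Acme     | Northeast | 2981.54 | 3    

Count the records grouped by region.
SELECT region, COUNT(*) as count
FROM orders
GROUP BY region

Result:
  Northeast: 3
  South: 6
  West: 3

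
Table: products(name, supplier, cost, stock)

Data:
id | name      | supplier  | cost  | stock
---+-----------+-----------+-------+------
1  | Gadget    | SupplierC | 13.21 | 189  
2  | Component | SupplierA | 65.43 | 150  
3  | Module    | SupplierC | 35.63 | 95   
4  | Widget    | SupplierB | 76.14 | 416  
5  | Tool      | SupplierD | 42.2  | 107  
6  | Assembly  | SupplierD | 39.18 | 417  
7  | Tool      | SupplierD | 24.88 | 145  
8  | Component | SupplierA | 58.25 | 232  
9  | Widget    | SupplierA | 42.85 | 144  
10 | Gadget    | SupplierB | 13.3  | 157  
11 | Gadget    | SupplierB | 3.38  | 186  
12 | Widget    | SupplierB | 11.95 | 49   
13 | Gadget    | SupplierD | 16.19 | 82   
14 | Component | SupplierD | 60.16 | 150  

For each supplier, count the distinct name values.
SELECT supplier, COUNT(DISTINCT name)
FROM products
GROUP BY supplier

Result:
  SupplierA: 2 distinct
  SupplierB: 2 distinct
  SupplierC: 2 distinct
  SupplierD: 4 distinct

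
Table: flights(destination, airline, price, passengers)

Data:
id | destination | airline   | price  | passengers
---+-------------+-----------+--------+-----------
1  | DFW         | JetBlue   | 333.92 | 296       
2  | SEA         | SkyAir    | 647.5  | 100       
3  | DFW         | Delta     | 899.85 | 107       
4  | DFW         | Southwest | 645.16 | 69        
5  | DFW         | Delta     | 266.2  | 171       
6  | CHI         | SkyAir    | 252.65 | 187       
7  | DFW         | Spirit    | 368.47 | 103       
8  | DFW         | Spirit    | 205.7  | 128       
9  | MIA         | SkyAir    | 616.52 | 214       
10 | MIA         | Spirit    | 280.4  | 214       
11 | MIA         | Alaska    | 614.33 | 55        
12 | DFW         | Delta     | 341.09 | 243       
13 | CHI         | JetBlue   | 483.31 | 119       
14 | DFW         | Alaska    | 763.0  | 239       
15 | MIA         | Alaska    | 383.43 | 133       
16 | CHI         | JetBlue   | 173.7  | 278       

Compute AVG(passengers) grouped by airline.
SELECT airline, AVG(passengers) as result
FROM flights
GROUP BY airline

Result:
  Alaska: 142.33
  Delta: 173.67
  JetBlue: 231.00
  SkyAir: 167.00
  Southwest: 69.00
  Spirit: 148.33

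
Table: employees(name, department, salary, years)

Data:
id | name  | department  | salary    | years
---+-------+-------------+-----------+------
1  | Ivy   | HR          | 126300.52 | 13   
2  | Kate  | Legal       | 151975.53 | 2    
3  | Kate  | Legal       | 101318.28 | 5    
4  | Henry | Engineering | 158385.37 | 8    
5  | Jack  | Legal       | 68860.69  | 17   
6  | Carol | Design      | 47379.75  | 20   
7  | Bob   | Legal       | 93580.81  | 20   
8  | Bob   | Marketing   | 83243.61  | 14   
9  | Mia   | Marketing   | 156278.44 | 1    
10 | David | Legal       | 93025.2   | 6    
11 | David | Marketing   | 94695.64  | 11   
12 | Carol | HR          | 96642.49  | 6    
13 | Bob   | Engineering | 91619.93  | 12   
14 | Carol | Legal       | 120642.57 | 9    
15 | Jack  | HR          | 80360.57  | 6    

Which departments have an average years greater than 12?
SELECT department, AVG(years)
FROM employees
GROUP BY department
HAVING AVG(years) > 12

Result:
  Design: avg=20.00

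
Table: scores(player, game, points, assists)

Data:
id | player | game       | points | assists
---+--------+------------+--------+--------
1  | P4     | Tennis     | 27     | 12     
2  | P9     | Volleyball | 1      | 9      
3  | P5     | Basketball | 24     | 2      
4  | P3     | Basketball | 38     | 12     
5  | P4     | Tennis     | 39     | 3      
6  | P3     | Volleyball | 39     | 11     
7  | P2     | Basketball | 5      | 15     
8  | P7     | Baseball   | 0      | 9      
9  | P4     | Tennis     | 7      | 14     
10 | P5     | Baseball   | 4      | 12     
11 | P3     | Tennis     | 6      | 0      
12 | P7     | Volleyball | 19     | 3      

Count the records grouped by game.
SELECT game, COUNT(*) as count
FROM scores
GROUP BY game

Result:
  Baseball: 2
  Basketball: 3
  Tennis: 4
  Volleyball: 3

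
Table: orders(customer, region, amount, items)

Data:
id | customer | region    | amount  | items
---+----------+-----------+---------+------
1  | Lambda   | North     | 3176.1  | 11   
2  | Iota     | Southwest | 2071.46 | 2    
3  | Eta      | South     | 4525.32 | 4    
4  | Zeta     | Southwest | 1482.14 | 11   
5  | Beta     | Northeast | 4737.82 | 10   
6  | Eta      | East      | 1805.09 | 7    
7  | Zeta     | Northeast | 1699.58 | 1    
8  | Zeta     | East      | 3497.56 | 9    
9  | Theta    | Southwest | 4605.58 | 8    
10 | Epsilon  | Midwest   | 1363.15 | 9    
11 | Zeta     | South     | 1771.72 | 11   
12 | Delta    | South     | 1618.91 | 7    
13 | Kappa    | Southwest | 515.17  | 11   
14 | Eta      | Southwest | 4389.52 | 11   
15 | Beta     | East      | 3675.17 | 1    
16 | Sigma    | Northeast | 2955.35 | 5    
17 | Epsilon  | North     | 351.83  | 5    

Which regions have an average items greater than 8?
SELECT region, AVG(items)
FROM orders
GROUP BY region
HAVING AVG(items) > 8

Result:
  Midwest: avg=9.00
  Southwest: avg=8.60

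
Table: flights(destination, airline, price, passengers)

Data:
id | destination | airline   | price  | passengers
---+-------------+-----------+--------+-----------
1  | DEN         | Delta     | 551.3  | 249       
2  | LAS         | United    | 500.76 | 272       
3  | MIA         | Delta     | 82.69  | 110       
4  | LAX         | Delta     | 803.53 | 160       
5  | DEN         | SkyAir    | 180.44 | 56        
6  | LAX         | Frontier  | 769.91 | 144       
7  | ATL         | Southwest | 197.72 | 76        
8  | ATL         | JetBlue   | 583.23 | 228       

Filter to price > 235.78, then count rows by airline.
SELECT airline, COUNT(*)
FROM flights
WHERE price > 235.78
GROUP BY airline

Note: WHERE filters rows before grouping.

Result:
  Delta: 2
  Frontier: 1
  JetBlue: 1
  United: 1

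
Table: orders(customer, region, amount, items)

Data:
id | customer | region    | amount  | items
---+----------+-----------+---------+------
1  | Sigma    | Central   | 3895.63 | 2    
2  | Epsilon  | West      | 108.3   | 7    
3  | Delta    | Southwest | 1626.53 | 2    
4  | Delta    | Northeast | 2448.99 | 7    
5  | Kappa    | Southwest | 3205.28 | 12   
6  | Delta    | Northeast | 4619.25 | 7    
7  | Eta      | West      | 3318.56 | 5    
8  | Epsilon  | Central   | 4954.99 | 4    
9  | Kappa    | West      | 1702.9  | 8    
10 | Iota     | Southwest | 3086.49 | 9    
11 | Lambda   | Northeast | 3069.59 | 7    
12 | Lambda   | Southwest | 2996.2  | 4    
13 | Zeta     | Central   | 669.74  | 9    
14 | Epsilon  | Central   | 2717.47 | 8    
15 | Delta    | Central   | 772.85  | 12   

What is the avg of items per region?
SELECT region, AVG(items) as result
FROM orders
GROUP BY region

Result:
  Central: 7.00
  Northeast: 7.00
  Southwest: 6.75
  West: 6.67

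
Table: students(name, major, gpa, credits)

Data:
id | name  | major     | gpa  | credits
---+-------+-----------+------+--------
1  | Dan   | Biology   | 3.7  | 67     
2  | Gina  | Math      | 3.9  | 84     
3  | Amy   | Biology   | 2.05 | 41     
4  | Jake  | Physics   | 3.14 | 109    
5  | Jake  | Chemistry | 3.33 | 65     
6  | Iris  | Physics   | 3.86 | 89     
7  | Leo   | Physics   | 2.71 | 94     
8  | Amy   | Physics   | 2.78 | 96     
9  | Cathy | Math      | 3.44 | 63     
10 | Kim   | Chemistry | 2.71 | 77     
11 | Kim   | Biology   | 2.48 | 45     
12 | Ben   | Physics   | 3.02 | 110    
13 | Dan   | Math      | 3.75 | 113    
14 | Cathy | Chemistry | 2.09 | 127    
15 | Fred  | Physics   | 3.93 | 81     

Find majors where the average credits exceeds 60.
SELECT major, AVG(credits)
FROM students
GROUP BY major
HAVING AVG(credits) > 60

Result:
  Chemistry: avg=89.67
  Math: avg=86.67
  Physics: avg=96.50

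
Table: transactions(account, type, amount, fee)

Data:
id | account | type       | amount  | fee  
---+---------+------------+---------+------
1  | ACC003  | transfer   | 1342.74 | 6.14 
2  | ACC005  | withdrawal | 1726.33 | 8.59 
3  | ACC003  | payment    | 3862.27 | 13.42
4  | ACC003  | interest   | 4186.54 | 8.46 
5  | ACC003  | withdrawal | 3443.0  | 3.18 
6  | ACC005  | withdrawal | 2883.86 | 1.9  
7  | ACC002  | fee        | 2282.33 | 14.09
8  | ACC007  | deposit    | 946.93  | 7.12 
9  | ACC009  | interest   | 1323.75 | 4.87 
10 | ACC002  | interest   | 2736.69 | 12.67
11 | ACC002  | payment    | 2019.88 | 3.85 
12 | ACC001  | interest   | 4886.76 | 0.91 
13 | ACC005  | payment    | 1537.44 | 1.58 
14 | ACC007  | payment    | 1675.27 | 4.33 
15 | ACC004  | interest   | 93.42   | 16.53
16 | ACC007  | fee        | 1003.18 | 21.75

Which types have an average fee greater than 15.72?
SELECT type, AVG(fee)
FROM transactions
GROUP BY type
HAVING AVG(fee) > 15.72

Result:
  fee: avg=17.92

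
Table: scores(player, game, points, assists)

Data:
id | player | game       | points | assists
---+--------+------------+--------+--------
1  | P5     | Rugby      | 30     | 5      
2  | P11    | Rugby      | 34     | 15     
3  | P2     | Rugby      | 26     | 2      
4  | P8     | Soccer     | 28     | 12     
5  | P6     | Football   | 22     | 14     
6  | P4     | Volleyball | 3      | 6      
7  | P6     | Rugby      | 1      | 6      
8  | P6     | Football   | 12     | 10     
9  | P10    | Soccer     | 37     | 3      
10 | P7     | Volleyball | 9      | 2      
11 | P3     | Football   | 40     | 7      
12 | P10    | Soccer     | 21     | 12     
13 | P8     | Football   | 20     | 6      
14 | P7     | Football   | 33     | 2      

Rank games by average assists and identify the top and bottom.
SELECT game, AVG(assists)
FROM scores
GROUP BY game
ORDER BY AVG(assists)

All groups:
  Volleyball: 4.00
  Rugby: 7.00
  Football: 7.80
  Soccer: 9.00

Highest: Soccer (9.00)
Lowest: Volleyball (4.00)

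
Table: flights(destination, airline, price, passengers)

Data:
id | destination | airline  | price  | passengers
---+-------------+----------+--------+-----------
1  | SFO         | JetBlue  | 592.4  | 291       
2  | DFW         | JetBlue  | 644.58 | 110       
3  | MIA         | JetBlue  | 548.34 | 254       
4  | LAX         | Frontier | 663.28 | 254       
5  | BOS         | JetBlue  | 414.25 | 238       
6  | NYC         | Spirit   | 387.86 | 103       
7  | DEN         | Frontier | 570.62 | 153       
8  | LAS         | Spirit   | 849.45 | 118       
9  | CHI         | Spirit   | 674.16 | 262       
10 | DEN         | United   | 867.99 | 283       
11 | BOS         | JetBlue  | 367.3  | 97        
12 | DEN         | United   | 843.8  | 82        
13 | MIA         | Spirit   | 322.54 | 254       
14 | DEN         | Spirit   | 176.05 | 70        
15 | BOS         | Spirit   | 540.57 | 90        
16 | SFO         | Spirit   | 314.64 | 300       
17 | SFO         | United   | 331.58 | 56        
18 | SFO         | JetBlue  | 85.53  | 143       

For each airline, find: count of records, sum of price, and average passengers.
SELECT airline,
       COUNT(*) as cnt,
       SUM(price) as total_price,
       AVG(passengers) as avg_passengers
FROM flights
GROUP BY airline

Result:
  Frontier: 2 records, 1233.90 total price, 203.50 avg passengers
  JetBlue: 6 records, 2652.40 total price, 188.83 avg passengers
  Spirit: 7 records, 3265.27 total price, 171.00 avg passengers
  United: 3 records, 2043.37 total price, 140.33 avg passengers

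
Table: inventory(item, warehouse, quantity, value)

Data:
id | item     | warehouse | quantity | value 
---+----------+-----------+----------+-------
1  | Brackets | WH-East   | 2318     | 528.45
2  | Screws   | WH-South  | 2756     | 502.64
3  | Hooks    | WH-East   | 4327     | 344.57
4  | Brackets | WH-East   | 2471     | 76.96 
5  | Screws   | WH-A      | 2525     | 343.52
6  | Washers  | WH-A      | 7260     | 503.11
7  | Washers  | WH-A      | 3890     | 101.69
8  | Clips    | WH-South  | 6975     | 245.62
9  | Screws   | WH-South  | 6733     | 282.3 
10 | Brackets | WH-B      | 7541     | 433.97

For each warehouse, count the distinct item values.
SELECT warehouse, COUNT(DISTINCT item)
FROM inventory
GROUP BY warehouse

Result:
  WH-A: 2 distinct
  WH-B: 1 distinct
  WH-East: 2 distinct
  WH-South: 2 distinct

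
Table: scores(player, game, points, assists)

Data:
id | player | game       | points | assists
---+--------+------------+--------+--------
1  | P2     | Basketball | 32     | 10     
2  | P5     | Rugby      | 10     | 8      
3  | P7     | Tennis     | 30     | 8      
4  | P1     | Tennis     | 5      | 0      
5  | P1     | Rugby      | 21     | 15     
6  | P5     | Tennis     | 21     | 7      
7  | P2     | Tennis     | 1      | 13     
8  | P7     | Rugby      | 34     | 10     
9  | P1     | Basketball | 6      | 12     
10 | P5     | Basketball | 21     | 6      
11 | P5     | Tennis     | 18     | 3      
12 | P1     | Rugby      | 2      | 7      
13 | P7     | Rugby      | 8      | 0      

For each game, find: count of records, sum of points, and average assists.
SELECT game,
       COUNT(*) as cnt,
       SUM(points) as total_points,
       AVG(assists) as avg_assists
FROM scores
GROUP BY game

Result:
  Basketball: 3 records, 59 total points, 9.33 avg assists
  Rugby: 5 records, 75 total points, 8.00 avg assists
  Tennis: 5 records, 75 total points, 6.20 avg assists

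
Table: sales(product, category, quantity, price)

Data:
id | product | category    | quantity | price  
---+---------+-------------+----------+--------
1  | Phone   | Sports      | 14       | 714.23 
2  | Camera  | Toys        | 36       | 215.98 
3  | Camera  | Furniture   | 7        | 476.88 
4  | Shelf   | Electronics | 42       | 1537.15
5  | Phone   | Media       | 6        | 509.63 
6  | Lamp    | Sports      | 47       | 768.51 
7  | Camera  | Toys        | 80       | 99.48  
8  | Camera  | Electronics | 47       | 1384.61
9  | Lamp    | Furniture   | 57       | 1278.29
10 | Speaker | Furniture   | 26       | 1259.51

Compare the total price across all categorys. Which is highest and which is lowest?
SELECT category, SUM(price)
FROM sales
GROUP BY category
ORDER BY SUM(price)

All groups:
  Toys: 315.46
  Media: 509.63
  Sports: 1482.74
  Electronics: 2921.76
  Furniture: 3014.68

Highest: Furniture (3014.68)
Lowest: Toys (315.46)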